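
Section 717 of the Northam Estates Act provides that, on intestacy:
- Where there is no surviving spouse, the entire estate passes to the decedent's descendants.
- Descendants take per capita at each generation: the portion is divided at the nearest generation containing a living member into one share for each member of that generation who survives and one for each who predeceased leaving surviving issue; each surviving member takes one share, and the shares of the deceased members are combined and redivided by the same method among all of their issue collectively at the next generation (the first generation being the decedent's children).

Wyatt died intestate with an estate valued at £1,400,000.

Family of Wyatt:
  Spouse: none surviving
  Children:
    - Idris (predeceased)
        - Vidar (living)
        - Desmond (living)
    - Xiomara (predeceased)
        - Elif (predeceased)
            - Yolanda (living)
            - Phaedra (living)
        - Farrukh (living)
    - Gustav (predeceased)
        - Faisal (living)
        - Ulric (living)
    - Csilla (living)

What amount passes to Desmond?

Desmond receives £175,000.

The entire £1,400,000 passes to the descendants.
That amount (£1,400,000) is divided at the children's generation into 4 shares of £350,000. Csilla takes £350,000. The 3 shares of the deceased (Idris, Xiomara, and Gustav) are combined into a pool of £1,050,000.
That pool (£1,050,000) is divided at the grandchildren's generation into 6 shares of £175,000. Vidar, Desmond, Farrukh, Faisal, and Ulric each take £175,000. The remaining share for the deceased Elif (£175,000) is carried to the next generation.
That pool (£175,000) is divided at the great-grandchildren's generation equally among Yolanda and Phaedra: £87,500 each.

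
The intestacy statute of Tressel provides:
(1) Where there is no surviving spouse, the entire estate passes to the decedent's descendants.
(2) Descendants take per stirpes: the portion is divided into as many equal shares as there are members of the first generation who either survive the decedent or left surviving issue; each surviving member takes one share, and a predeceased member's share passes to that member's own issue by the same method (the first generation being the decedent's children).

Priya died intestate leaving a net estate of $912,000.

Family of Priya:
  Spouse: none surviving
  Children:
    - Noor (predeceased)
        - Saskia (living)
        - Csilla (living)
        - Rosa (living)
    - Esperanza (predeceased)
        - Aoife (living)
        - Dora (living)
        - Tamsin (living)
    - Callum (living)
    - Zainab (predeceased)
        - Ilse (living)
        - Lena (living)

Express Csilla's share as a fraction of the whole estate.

Csilla receives 1/12 of the estate.

The entire $912,000 passes to the descendants.
That amount ($912,000) is divided into 4 shares of $228,000: Callum takes $228,000; Noor's $228,000 share passes to Noor's issue; Esperanza's $228,000 share passes to Esperanza's issue; Zainab's $228,000 share passes to Zainab's issue.
Noor's share ($228,000) is divided into 3 shares of $76,000: Saskia, Csilla, and Rosa each take $76,000.
Esperanza's share ($228,000) is divided into 3 shares of $76,000: Aoife, Dora, and Tamsin each take $76,000.
Zainab's share ($228,000) is divided into 2 shares of $114,000: Ilse and Lena each take $114,000.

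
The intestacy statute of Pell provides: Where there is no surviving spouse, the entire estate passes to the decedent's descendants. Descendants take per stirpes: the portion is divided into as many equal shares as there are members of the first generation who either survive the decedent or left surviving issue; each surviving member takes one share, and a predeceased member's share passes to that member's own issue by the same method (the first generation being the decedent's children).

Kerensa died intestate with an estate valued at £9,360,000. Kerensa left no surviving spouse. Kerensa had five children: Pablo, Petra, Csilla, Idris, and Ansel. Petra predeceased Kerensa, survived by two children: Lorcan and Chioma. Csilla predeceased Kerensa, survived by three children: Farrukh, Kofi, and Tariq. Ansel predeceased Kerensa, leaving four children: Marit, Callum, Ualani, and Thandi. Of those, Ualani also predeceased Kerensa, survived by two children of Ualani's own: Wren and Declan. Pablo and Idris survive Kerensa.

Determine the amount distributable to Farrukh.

The entire £9,360,000 passes to the descendants.
That amount (£9,360,000) is divided into 5 shares of £1,872,000: Pablo and Idris each take £1,872,000; Petra's £1,872,000 share passes to Petra's issue; Csilla's £1,872,000 share passes to Csilla's issue; Ansel's £1,872,000 share passes to Ansel's issue.
Petra's share (£1,872,000) is divided into 2 shares of £936,000: Lorcan and Chioma each take £936,000.
Csilla's share (£1,872,000) is divided into 3 shares of £624,000: Farrukh, Kofi, and Tariq each take £624,000.
Ansel's share (£1,872,000) is divided into 4 shares of £468,000: Marit, Callum, and Thandi each take £468,000; Ualani's £468,000 share passes to Ualani's issue.
Ualani's share (£468,000) is divided into 2 shares of £234,000: Wren and Declan each take £234,000.

Farrukh receives £624,000.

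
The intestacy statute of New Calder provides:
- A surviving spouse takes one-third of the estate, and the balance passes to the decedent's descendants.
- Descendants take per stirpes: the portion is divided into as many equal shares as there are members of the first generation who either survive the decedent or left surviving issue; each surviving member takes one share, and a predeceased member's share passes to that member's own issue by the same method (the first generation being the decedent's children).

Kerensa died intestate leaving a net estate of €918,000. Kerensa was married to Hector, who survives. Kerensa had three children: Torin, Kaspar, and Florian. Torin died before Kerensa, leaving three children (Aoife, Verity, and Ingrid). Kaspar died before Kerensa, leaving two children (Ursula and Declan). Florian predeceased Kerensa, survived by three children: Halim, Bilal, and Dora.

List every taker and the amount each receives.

Hector: €306,000; Aoife: €68,000; Verity: €68,000; Ingrid: €68,000; Ursula: €102,000; Declan: €102,000; Halim: €68,000; Bilal: €68,000; Dora: €68,000

Hector takes one-third of €918,000 = €306,000. The remaining €612,000 passes to the descendants.
The descendants' portion (€612,000) is divided into 3 shares of €204,000: Torin's €204,000 share passes to Torin's issue; Kaspar's €204,000 share passes to Kaspar's issue; Florian's €204,000 share passes to Florian's issue.
Torin's share (€204,000) is divided into 3 shares of €68,000: Aoife, Verity, and Ingrid each take €68,000.
Kaspar's share (€204,000) is divided into 2 shares of €102,000: Ursula and Declan each take €102,000.
Florian's share (€204,000) is divided into 3 shares of €68,000: Halim, Bilal, and Dora each take €68,000.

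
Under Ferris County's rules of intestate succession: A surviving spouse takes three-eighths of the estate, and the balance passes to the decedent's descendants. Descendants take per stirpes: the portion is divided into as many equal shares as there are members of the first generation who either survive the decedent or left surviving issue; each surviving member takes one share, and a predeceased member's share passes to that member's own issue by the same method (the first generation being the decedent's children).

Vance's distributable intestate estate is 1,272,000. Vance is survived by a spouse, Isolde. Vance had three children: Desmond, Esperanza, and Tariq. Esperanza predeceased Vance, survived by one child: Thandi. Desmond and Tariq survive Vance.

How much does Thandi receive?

Isolde takes three-eighths of 1,272,000 = 477,000. The remaining 795,000 passes to the descendants.
The descendants' portion (795,000) is divided into 3 shares of 265,000: Desmond and Tariq each take 265,000; Esperanza's 265,000 share passes to Esperanza's issue.
Esperanza's share (265,000) passes entirely to Thandi.

Thandi receives 265,000.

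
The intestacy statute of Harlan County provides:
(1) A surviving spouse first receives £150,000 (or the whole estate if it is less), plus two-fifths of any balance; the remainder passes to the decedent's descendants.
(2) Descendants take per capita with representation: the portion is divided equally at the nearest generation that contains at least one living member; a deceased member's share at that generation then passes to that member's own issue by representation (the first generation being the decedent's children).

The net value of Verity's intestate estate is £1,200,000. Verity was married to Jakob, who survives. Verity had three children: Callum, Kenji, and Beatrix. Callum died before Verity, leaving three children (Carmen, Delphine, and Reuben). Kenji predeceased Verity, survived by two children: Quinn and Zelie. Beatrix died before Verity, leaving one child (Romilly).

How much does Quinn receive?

Jakob first takes £150,000, leaving a balance of £1,050,000. Jakob then takes two-fifths of the balance (£420,000), for a total of £570,000. The remaining £630,000 passes to the descendants.
No child survives, so the initial division is made at the grandchildren's generation.
The descendants' portion (£630,000) is divided into 6 shares of £105,000: Carmen, Delphine, Reuben, Quinn, Zelie, and Romilly each take £105,000.

Quinn receives £105,000.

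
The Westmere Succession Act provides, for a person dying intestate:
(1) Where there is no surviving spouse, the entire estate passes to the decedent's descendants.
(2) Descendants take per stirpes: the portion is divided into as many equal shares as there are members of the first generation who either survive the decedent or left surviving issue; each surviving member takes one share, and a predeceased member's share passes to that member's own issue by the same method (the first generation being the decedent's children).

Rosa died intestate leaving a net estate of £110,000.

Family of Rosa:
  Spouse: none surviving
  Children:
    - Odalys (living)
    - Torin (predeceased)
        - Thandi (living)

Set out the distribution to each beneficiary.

The entire £110,000 passes to the descendants.
That amount (£110,000) is divided into 2 shares of £55,000: Odalys takes £55,000; Torin's £55,000 share passes to Torin's issue.
Torin's share (£55,000) passes entirely to Thandi.

Odalys: £55,000; Thandi: £55,000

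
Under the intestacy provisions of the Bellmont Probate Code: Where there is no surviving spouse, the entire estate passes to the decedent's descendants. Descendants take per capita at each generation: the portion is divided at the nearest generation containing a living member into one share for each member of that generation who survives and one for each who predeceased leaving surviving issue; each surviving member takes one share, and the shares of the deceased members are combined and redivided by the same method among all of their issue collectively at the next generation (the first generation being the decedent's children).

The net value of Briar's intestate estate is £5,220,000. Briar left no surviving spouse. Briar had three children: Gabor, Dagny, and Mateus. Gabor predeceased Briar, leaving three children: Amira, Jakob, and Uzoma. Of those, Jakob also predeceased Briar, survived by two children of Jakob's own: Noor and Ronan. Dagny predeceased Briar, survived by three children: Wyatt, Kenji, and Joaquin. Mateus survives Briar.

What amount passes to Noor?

Noor receives £290,000.

The entire £5,220,000 passes to the descendants.
That amount (£5,220,000) is divided at the children's generation into 3 shares of £1,740,000. Mateus takes £1,740,000. The 2 shares of the deceased (Gabor and Dagny) are combined into a pool of £3,480,000.
That pool (£3,480,000) is divided at the grandchildren's generation into 6 shares of £580,000. Amira, Uzoma, Wyatt, Kenji, and Joaquin each take £580,000. The remaining share for the deceased Jakob (£580,000) is carried to the next generation.
That pool (£580,000) is divided at the great-grandchildren's generation equally among Noor and Ronan: £290,000 each.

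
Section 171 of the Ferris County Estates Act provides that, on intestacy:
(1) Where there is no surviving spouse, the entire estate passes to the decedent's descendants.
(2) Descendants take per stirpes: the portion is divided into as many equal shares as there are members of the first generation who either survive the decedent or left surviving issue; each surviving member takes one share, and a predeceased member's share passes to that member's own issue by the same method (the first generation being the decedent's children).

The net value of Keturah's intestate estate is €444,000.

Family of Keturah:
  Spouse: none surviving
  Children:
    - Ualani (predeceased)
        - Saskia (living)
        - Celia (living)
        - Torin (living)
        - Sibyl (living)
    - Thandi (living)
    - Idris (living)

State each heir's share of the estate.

Saskia: €37,000; Celia: €37,000; Torin: €37,000; Sibyl: €37,000; Thandi: €148,000; Idris: €148,000

The entire €444,000 passes to the descendants.
That amount (€444,000) is divided into 3 shares of €148,000: Thandi and Idris each take €148,000; Ualani's €148,000 share passes to Ualani's issue.
Ualani's share (€148,000) is divided into 4 shares of €37,000: Saskia, Celia, Torin, and Sibyl each take €37,000.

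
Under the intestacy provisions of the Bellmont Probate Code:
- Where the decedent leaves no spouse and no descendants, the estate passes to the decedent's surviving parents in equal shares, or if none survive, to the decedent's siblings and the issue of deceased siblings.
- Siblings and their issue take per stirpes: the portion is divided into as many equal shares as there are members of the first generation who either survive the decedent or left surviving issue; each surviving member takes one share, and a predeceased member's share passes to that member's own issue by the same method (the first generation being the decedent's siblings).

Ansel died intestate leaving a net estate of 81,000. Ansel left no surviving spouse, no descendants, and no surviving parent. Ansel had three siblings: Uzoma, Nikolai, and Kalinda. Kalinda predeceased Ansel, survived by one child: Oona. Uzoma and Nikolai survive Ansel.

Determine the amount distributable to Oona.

Oona receives 27,000.

The entire 81,000 passes to the siblings and their issue.
That amount (81,000) is divided into 3 shares of 27,000: Uzoma and Nikolai each take 27,000; Kalinda's 27,000 share passes to Kalinda's issue.
Kalinda's share (27,000) passes entirely to Oona.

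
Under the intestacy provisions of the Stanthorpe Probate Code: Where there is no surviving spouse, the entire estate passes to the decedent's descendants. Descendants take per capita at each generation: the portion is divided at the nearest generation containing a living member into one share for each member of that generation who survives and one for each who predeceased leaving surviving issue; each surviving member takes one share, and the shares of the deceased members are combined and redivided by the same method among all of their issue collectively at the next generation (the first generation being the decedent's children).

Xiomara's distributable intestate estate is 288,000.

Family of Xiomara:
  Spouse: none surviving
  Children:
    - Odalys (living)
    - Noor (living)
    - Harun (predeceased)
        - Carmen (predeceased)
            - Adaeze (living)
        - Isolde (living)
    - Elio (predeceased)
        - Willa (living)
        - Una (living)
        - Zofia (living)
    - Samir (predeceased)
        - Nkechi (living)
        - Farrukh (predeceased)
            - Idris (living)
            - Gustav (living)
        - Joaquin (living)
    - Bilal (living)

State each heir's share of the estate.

The entire 288,000 passes to the descendants.
That amount (288,000) is divided at the children's generation into 6 shares of 48,000. Odalys, Noor, and Bilal each take 48,000. The 3 shares of the deceased (Harun, Elio, and Samir) are combined into a pool of 144,000.
That pool (144,000) is divided at the grandchildren's generation into 8 shares of 18,000. Isolde, Willa, Una, Zofia, Nkechi, and Joaquin each take 18,000. The 2 shares of the deceased (Carmen and Farrukh) are combined into a pool of 36,000.
That pool (36,000) is divided at the great-grandchildren's generation equally among Adaeze, Idris, and Gustav: 12,000 each.

Odalys: 48,000; Noor: 48,000; Adaeze: 12,000; Isolde: 18,000; Willa: 18,000; Una: 18,000; Zofia: 18,000; Nkechi: 18,000; Idris: 12,000; Gustav: 12,000; Joaquin: 18,000; Bilal: 48,000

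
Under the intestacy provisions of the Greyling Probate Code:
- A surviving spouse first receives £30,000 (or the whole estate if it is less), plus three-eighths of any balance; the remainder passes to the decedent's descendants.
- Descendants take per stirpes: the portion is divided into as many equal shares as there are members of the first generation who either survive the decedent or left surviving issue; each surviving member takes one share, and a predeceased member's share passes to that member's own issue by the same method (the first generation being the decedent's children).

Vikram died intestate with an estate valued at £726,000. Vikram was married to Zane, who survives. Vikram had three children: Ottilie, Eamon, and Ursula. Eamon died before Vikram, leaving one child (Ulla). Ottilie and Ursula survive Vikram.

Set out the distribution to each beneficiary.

Zane first takes £30,000, leaving a balance of £696,000. Zane then takes three-eighths of the balance (£261,000), for a total of £291,000. The remaining £435,000 passes to the descendants.
The descendants' portion (£435,000) is divided into 3 shares of £145,000: Ottilie and Ursula each take £145,000; Eamon's £145,000 share passes to Eamon's issue.
Eamon's share (£145,000) passes entirely to Ulla.

Zane: £291,000; Ottilie: £145,000; Ulla: £145,000; Ursula: £145,000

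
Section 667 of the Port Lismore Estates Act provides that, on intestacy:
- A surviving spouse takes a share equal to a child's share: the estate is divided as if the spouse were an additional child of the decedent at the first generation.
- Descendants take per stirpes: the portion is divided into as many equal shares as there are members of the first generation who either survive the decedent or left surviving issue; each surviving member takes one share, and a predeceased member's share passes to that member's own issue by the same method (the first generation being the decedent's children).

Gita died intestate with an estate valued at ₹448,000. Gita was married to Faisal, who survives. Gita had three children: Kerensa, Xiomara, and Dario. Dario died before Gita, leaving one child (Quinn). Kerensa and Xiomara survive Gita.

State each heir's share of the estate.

The spouse counts as an additional share at the children's level, so there are 4 primary shares of ₹112,000. Faisal takes one such share (₹112,000).
The children's combined portion (₹336,000) is divided into 3 shares of ₹112,000: Kerensa and Xiomara each take ₹112,000; Dario's ₹112,000 share passes to Dario's issue.
Dario's share (₹112,000) passes entirely to Quinn.

Faisal: ₹112,000; Kerensa: ₹112,000; Xiomara: ₹112,000; Quinn: ₹112,000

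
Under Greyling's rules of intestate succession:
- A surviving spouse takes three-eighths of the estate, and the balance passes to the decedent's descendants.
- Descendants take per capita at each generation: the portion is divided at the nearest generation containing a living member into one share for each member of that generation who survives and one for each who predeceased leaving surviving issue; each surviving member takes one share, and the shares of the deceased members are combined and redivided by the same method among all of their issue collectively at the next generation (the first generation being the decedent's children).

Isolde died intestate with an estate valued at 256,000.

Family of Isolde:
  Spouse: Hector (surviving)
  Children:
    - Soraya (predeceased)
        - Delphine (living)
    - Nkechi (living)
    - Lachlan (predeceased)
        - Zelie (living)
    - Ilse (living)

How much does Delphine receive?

Hector takes three-eighths of 256,000 = 96,000. The remaining 160,000 passes to the descendants.
The descendants' portion (160,000) is divided at the children's generation into 4 shares of 40,000. Nkechi and Ilse each take 40,000. The 2 shares of the deceased (Soraya and Lachlan) are combined into a pool of 80,000.
That pool (80,000) is divided at the grandchildren's generation equally among Delphine and Zelie: 40,000 each.

Delphine receives 40,000.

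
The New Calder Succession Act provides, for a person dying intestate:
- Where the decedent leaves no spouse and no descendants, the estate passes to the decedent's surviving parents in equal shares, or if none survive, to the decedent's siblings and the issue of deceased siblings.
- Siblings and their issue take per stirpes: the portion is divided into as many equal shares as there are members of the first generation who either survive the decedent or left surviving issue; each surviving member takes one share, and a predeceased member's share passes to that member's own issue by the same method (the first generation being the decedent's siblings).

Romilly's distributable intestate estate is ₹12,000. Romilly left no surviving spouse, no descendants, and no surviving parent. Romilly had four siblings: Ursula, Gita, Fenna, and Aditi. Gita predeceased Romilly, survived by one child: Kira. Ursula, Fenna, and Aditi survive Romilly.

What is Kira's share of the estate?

The entire ₹12,000 passes to the siblings and their issue.
That amount (₹12,000) is divided into 4 shares of ₹3,000: Ursula, Fenna, and Aditi each take ₹3,000; Gita's ₹3,000 share passes to Gita's issue.
Gita's share (₹3,000) passes entirely to Kira.

Kira receives ₹3,000.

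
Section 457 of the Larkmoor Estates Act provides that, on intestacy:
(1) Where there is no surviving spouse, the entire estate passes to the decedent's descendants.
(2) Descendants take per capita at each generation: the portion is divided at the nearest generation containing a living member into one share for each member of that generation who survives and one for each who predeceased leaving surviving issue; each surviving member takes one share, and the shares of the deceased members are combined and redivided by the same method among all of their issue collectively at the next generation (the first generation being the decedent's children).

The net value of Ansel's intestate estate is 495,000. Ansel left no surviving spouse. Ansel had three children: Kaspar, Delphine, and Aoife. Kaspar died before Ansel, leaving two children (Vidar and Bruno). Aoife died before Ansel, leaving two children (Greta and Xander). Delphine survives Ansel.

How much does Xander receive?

Xander receives 82,500.

The entire 495,000 passes to the descendants.
That amount (495,000) is divided at the children's generation into 3 shares of 165,000. Delphine takes 165,000. The 2 shares of the deceased (Kaspar and Aoife) are combined into a pool of 330,000.
That pool (330,000) is divided at the grandchildren's generation equally among Vidar, Bruno, Greta, and Xander: 82,500 each.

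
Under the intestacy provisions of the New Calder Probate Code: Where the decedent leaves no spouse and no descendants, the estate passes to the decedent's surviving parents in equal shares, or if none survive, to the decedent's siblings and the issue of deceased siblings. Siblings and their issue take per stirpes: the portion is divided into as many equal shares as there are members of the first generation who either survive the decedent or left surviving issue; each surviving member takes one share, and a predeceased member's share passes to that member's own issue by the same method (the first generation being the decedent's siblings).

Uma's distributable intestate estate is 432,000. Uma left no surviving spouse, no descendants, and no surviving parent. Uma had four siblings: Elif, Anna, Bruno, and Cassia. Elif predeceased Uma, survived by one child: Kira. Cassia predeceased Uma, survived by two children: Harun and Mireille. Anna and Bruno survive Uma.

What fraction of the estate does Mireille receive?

The entire 432,000 passes to the siblings and their issue.
That amount (432,000) is divided into 4 shares of 108,000: Anna and Bruno each take 108,000; Elif's 108,000 share passes to Elif's issue; Cassia's 108,000 share passes to Cassia's issue.
Elif's share (108,000) passes entirely to Kira.
Cassia's share (108,000) is divided into 2 shares of 54,000: Harun and Mireille each take 54,000.

Mireille receives 1/8 of the estate.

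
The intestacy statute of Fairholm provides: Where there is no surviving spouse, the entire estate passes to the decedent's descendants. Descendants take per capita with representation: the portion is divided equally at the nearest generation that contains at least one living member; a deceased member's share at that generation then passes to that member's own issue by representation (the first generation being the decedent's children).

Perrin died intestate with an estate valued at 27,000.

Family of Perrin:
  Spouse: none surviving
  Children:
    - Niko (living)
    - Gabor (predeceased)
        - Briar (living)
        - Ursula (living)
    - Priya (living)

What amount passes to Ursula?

The entire 27,000 passes to the descendants.
That amount (27,000) is divided into 3 shares of 9,000: Niko and Priya each take 9,000; Gabor's 9,000 share passes to Gabor's issue.
Gabor's share (9,000) is divided into 2 shares of 4,500: Briar and Ursula each take 4,500.

Ursula receives 4,500.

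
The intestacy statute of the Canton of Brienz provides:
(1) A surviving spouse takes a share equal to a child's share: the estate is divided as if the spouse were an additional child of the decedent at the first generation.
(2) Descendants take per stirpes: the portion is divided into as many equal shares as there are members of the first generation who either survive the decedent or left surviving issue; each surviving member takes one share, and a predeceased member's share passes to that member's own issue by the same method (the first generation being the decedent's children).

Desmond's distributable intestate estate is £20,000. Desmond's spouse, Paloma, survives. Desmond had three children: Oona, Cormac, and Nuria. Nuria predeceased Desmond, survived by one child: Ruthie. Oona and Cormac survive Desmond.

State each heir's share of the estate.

The spouse counts as an additional share at the children's level, so there are 4 primary shares of £5,000. Paloma takes one such share (£5,000).
The children's combined portion (£15,000) is divided into 3 shares of £5,000: Oona and Cormac each take £5,000; Nuria's £5,000 share passes to Nuria's issue.
Nuria's share (£5,000) passes entirely to Ruthie.

Paloma: £5,000; Oona: £5,000; Cormac: £5,000; Ruthie: £5,000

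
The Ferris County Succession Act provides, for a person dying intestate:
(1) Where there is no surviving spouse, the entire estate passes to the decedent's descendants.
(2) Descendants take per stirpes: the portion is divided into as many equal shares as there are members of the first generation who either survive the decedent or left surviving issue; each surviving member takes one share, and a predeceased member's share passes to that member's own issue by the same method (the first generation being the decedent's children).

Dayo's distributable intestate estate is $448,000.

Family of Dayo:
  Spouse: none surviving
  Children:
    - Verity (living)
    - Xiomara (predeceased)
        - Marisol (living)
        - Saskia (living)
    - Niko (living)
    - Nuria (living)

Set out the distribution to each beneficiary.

Verity: $112,000; Marisol: $56,000; Saskia: $56,000; Niko: $112,000; Nuria: $112,000

The entire $448,000 passes to the descendants.
That amount ($448,000) is divided into 4 shares of $112,000: Verity, Niko, and Nuria each take $112,000; Xiomara's $112,000 share passes to Xiomara's issue.
Xiomara's share ($112,000) is divided into 2 shares of $56,000: Marisol and Saskia each take $56,000.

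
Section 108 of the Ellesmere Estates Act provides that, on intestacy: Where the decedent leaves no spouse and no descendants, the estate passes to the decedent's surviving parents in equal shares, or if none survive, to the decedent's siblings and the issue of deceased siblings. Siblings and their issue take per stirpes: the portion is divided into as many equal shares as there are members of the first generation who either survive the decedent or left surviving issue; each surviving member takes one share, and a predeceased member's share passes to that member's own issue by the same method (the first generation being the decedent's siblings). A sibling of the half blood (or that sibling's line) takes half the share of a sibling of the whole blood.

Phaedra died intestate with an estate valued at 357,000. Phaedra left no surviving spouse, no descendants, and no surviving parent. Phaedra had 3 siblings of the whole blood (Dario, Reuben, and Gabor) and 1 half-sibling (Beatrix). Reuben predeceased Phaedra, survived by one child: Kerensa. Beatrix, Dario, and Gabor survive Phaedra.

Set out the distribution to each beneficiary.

Beatrix: 51,000; Dario: 102,000; Kerensa: 102,000; Gabor: 102,000

The entire 357,000 passes to the siblings and their issue.
Counting each half-blood sibling's line as half a unit, there are 7/2 units in 357,000, so one unit is 102,000. Whole-blood lines (Dario, Reuben, and Gabor) take 102,000 each; half-blood lines (Beatrix) take 51,000 each.
Reuben's share (102,000) passes entirely to Kerensa.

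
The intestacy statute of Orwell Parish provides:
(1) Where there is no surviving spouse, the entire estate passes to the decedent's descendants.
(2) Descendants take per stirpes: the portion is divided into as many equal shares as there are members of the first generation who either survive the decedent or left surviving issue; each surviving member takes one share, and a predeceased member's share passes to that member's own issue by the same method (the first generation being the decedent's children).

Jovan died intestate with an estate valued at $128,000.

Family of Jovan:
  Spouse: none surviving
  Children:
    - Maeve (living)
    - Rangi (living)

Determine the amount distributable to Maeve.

Maeve receives $64,000.

The entire $128,000 passes to the descendants.
That amount ($128,000) is divided into 2 shares of $64,000: Maeve and Rangi each take $64,000.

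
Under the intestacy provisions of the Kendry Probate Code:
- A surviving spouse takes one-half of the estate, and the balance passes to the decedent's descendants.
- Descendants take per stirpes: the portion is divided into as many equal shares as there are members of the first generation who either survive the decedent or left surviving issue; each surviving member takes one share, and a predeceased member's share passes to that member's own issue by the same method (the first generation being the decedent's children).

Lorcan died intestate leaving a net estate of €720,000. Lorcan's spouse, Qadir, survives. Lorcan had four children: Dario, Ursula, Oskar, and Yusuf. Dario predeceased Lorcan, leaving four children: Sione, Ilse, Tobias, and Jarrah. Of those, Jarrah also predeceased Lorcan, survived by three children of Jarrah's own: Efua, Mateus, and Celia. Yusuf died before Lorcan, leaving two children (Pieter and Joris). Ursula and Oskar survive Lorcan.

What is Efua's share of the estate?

Efua receives €7,500.

Qadir takes one-half of €720,000 = €360,000. The remaining €360,000 passes to the descendants.
The descendants' portion (€360,000) is divided into 4 shares of €90,000: Ursula and Oskar each take €90,000; Dario's €90,000 share passes to Dario's issue; Yusuf's €90,000 share passes to Yusuf's issue.
Dario's share (€90,000) is divided into 4 shares of €22,500: Sione, Ilse, and Tobias each take €22,500; Jarrah's €22,500 share passes to Jarrah's issue.
Jarrah's share (€22,500) is divided into 3 shares of €7,500: Efua, Mateus, and Celia each take €7,500.
Yusuf's share (€90,000) is divided into 2 shares of €45,000: Pieter and Joris each take €45,000.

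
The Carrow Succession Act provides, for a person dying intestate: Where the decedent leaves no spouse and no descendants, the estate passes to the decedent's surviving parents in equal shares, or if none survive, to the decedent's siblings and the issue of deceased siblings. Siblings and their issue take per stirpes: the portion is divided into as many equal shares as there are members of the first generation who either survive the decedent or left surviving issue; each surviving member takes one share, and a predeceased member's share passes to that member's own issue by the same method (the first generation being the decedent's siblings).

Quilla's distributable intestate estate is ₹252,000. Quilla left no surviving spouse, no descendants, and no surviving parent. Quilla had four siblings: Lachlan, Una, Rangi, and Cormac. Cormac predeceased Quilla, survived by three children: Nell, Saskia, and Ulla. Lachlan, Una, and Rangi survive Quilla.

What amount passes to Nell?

The entire ₹252,000 passes to the siblings and their issue.
That amount (₹252,000) is divided into 4 shares of ₹63,000: Lachlan, Una, and Rangi each take ₹63,000; Cormac's ₹63,000 share passes to Cormac's issue.
Cormac's share (₹63,000) is divided into 3 shares of ₹21,000: Nell, Saskia, and Ulla each take ₹21,000.

Nell receives ₹21,000.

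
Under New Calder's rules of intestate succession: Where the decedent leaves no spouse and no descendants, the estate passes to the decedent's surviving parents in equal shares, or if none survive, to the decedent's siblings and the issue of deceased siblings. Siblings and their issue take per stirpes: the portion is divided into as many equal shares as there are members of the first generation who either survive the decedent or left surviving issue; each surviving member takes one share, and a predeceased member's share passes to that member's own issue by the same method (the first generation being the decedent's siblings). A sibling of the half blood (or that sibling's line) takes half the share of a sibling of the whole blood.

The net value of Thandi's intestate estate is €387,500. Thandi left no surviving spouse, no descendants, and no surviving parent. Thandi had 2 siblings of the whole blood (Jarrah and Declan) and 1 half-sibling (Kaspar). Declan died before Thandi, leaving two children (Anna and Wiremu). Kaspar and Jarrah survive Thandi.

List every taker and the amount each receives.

The entire €387,500 passes to the siblings and their issue.
Counting each half-blood sibling's line as half a unit, there are 5/2 units in €387,500, so one unit is €155,000. Whole-blood lines (Jarrah and Declan) take €155,000 each; half-blood lines (Kaspar) take €77,500 each.
Declan's share (€155,000) is divided into 2 shares of €77,500: Anna and Wiremu each take €77,500.

Kaspar: €77,500; Jarrah: €155,000; Anna: €77,500; Wiremu: €77,500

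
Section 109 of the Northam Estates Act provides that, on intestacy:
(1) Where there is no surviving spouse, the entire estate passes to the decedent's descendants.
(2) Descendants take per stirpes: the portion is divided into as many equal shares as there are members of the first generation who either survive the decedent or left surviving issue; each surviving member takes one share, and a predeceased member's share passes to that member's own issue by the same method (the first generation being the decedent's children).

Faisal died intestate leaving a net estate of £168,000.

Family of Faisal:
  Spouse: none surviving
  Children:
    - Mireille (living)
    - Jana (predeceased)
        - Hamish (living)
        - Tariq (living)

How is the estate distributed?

Mireille: £84,000; Hamish: £42,000; Tariq: £42,000

The entire £168,000 passes to the descendants.
That amount (£168,000) is divided into 2 shares of £84,000: Mireille takes £84,000; Jana's £84,000 share passes to Jana's issue.
Jana's share (£84,000) is divided into 2 shares of £42,000: Hamish and Tariq each take £42,000.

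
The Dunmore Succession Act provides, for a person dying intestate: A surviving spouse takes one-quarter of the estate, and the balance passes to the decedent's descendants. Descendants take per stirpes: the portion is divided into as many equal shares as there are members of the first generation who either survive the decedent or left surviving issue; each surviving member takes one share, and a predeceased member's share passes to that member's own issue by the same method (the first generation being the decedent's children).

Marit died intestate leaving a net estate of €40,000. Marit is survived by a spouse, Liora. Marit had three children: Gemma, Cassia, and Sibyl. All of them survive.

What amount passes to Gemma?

Gemma receives €10,000.

Liora takes one-quarter of €40,000 = €10,000. The remaining €30,000 passes to the descendants.
The descendants' portion (€30,000) is divided into 3 shares of €10,000: Gemma, Cassia, and Sibyl each take €10,000.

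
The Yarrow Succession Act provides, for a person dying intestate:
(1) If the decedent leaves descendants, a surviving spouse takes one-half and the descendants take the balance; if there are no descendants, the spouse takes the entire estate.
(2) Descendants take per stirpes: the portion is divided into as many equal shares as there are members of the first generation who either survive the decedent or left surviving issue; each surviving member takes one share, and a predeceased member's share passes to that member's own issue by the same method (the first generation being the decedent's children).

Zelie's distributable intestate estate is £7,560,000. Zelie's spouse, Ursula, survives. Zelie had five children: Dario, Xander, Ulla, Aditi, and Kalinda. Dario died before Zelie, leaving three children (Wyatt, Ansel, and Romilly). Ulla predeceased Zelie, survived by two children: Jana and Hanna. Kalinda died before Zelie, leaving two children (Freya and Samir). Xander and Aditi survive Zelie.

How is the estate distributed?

Ursula takes one-half of £7,560,000 = £3,780,000. The remaining £3,780,000 passes to the descendants.
The descendants' portion (£3,780,000) is divided into 5 shares of £756,000: Xander and Aditi each take £756,000; Dario's £756,000 share passes to Dario's issue; Ulla's £756,000 share passes to Ulla's issue; Kalinda's £756,000 share passes to Kalinda's issue.
Dario's share (£756,000) is divided into 3 shares of £252,000: Wyatt, Ansel, and Romilly each take £252,000.
Ulla's share (£756,000) is divided into 2 shares of £378,000: Jana and Hanna each take £378,000.
Kalinda's share (£756,000) is divided into 2 shares of £378,000: Freya and Samir each take £378,000.

Ursula: £3,780,000; Wyatt: £252,000; Ansel: £252,000; Romilly: £252,000; Xander: £756,000; Jana: £378,000; Hanna: £378,000; Aditi: £756,000; Freya: £378,000; Samir: £378,000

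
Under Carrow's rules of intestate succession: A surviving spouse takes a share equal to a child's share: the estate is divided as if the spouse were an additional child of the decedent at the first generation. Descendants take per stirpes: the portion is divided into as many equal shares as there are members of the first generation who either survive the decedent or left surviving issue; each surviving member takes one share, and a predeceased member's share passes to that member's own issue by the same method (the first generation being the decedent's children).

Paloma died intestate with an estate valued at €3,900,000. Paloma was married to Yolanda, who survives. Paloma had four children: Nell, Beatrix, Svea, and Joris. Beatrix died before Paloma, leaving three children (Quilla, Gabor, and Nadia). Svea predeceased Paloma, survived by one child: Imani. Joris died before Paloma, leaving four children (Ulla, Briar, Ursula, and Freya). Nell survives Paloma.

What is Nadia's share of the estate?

The spouse counts as an additional share at the children's level, so there are 5 primary shares of €780,000. Yolanda takes one such share (€780,000).
The children's combined portion (€3,120,000) is divided into 4 shares of €780,000: Nell takes €780,000; Beatrix's €780,000 share passes to Beatrix's issue; Svea's €780,000 share passes to Svea's issue; Joris's €780,000 share passes to Joris's issue.
Beatrix's share (€780,000) is divided into 3 shares of €260,000: Quilla, Gabor, and Nadia each take €260,000.
Svea's share (€780,000) passes entirely to Imani.
Joris's share (€780,000) is divided into 4 shares of €195,000: Ulla, Briar, Ursula, and Freya each take €195,000.

Nadia receives €260,000.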